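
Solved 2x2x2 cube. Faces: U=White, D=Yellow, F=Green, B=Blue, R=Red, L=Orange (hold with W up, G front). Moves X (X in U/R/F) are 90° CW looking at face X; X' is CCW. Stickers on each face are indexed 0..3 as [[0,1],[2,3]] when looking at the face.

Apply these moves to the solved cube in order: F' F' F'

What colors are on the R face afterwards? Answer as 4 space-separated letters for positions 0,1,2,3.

After move 1 (F'): F=GGGG U=WWRR R=YRYR D=OOYY L=OWOW
After move 2 (F'): F=GGGG U=WWYY R=OROR D=WWYY L=OROR
After move 3 (F'): F=GGGG U=WWOO R=WRWR D=RRYY L=OYOY
Query: R face = WRWR

Answer: W R W R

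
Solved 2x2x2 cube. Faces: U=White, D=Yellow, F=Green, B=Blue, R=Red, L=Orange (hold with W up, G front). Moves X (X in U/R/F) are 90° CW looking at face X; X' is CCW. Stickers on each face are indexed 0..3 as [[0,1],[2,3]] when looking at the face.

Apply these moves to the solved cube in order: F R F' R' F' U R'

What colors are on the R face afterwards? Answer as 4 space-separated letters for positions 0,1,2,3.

Answer: B R B Y

Derivation:
After move 1 (F): F=GGGG U=WWOO R=WRWR D=RRYY L=OYOY
After move 2 (R): R=WWRR U=WGOG F=GRGY D=RBYB B=OBWB
After move 3 (F'): F=RYGG U=WGWR R=BWRR D=YYYB L=OGOO
After move 4 (R'): R=WRBR U=WWWO F=RGGR D=YYYG B=BBYB
After move 5 (F'): F=GRRG U=WWWB R=YRYR D=GOYG L=OOOW
After move 6 (U): U=WWBW F=YRRG R=BBYR B=OOYB L=GROW
After move 7 (R'): R=BRBY U=WYBO F=YWRW D=GRYG B=GOOB
Query: R face = BRBY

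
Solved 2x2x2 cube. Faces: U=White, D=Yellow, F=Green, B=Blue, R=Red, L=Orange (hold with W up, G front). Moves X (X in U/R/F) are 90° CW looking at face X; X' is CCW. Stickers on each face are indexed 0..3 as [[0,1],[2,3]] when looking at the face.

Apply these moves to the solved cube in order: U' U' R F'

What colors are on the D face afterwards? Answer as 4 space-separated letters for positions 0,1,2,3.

After move 1 (U'): U=WWWW F=OOGG R=GGRR B=RRBB L=BBOO
After move 2 (U'): U=WWWW F=BBGG R=OORR B=GGBB L=RROO
After move 3 (R): R=RORO U=WBWG F=BYGY D=YBYG B=WGWB
After move 4 (F'): F=YYBG U=WBRR R=BOYO D=ROYG L=RGOW
Query: D face = ROYG

Answer: R O Y G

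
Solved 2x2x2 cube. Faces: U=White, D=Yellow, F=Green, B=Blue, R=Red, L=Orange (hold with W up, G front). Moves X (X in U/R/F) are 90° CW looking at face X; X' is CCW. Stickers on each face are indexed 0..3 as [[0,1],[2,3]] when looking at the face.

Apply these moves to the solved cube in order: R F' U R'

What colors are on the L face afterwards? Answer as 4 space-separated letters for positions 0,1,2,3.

After move 1 (R): R=RRRR U=WGWG F=GYGY D=YBYB B=WBWB
After move 2 (F'): F=YYGG U=WGRR R=BRYR D=OOYB L=OGOW
After move 3 (U): U=RWRG F=BRGG R=WBYR B=OGWB L=YYOW
After move 4 (R'): R=BRWY U=RWRO F=BWGG D=ORYG B=BGOB
Query: L face = YYOW

Answer: Y Y O W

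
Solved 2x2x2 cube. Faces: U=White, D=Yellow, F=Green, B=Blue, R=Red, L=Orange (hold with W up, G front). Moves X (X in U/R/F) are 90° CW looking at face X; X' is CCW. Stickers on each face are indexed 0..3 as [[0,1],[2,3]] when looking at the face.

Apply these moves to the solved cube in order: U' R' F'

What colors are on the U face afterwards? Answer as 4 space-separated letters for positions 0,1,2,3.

After move 1 (U'): U=WWWW F=OOGG R=GGRR B=RRBB L=BBOO
After move 2 (R'): R=GRGR U=WBWR F=OWGW D=YOYG B=YRYB
After move 3 (F'): F=WWOG U=WBGG R=ORYR D=BOYG L=BROW
Query: U face = WBGG

Answer: W B G G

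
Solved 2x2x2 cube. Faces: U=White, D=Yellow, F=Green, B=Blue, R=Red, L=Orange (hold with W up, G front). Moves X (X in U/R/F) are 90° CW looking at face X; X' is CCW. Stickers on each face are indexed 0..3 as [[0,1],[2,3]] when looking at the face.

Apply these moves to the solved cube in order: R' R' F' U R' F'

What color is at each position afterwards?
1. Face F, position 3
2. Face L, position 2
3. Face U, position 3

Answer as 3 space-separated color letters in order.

Answer: G O G

Derivation:
After move 1 (R'): R=RRRR U=WBWB F=GWGW D=YGYG B=YBYB
After move 2 (R'): R=RRRR U=WYWY F=GBGB D=YWYW B=GBGB
After move 3 (F'): F=BBGG U=WYRR R=WRYR D=OOYW L=OYOW
After move 4 (U): U=RWRY F=WRGG R=GBYR B=OYGB L=BBOW
After move 5 (R'): R=BRGY U=RGRO F=WWGY D=ORYG B=WYOB
After move 6 (F'): F=WYWG U=RGBG R=RROY D=BWYG L=BOOR
Query 1: F[3] = G
Query 2: L[2] = O
Query 3: U[3] = G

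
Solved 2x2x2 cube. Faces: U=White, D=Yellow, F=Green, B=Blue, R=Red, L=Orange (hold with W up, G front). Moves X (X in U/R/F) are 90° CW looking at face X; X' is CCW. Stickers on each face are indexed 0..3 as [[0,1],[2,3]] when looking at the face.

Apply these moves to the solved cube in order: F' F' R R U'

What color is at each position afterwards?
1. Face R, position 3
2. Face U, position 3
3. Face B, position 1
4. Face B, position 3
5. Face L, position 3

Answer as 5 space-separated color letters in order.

Answer: O Y O B R

Derivation:
After move 1 (F'): F=GGGG U=WWRR R=YRYR D=OOYY L=OWOW
After move 2 (F'): F=GGGG U=WWYY R=OROR D=WWYY L=OROR
After move 3 (R): R=OORR U=WGYG F=GWGY D=WBYB B=YBWB
After move 4 (R): R=RORO U=WWYY F=GBGB D=WWYY B=GBGB
After move 5 (U'): U=WYWY F=ORGB R=GBRO B=ROGB L=GBOR
Query 1: R[3] = O
Query 2: U[3] = Y
Query 3: B[1] = O
Query 4: B[3] = B
Query 5: L[3] = R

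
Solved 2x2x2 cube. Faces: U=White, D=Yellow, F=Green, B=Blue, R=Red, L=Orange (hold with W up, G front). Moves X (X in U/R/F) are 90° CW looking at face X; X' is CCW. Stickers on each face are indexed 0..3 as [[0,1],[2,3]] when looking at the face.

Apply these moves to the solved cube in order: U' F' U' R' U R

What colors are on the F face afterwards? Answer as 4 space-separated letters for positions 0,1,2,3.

After move 1 (U'): U=WWWW F=OOGG R=GGRR B=RRBB L=BBOO
After move 2 (F'): F=OGOG U=WWGR R=YGYR D=BOYY L=BWOW
After move 3 (U'): U=WRWG F=BWOG R=OGYR B=YGBB L=RROW
After move 4 (R'): R=GROY U=WBWY F=BROG D=BWYG B=YGOB
After move 5 (U): U=WWYB F=GROG R=YGOY B=RROB L=BROW
After move 6 (R): R=OYYG U=WRYG F=GWOG D=BOYR B=BRWB
Query: F face = GWOG

Answer: G W O G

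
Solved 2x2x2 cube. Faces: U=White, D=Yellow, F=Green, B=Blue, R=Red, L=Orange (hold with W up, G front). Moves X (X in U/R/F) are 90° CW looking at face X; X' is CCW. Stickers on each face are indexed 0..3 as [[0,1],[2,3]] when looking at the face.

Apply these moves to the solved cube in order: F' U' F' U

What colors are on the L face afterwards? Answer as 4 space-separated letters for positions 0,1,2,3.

After move 1 (F'): F=GGGG U=WWRR R=YRYR D=OOYY L=OWOW
After move 2 (U'): U=WRWR F=OWGG R=GGYR B=YRBB L=BBOW
After move 3 (F'): F=WGOG U=WRGY R=OGOR D=BWYY L=BROW
After move 4 (U): U=GWYR F=OGOG R=YROR B=BRBB L=WGOW
Query: L face = WGOW

Answer: W G O W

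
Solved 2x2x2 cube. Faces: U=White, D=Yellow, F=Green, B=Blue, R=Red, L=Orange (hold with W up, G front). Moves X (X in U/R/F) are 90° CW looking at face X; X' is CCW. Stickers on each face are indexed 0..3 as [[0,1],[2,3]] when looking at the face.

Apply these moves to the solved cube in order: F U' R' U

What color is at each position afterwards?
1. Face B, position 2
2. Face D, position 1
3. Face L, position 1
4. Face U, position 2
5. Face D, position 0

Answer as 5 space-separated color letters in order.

Answer: R Y O W R

Derivation:
After move 1 (F): F=GGGG U=WWOO R=WRWR D=RRYY L=OYOY
After move 2 (U'): U=WOWO F=OYGG R=GGWR B=WRBB L=BBOY
After move 3 (R'): R=GRGW U=WBWW F=OOGO D=RYYG B=YRRB
After move 4 (U): U=WWWB F=GRGO R=YRGW B=BBRB L=OOOY
Query 1: B[2] = R
Query 2: D[1] = Y
Query 3: L[1] = O
Query 4: U[2] = W
Query 5: D[0] = R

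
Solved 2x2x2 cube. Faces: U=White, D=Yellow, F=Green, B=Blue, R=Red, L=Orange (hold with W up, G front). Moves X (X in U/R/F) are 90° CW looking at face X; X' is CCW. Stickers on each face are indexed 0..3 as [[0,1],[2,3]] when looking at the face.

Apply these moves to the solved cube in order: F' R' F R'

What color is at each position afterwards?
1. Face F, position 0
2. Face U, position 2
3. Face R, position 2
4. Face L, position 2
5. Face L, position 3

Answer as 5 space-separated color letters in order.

Answer: G W R O G

Derivation:
After move 1 (F'): F=GGGG U=WWRR R=YRYR D=OOYY L=OWOW
After move 2 (R'): R=RRYY U=WBRB F=GWGR D=OGYG B=YBOB
After move 3 (F): F=GGRW U=WBWW R=RRBY D=YRYG L=OOOG
After move 4 (R'): R=RYRB U=WOWY F=GBRW D=YGYW B=GBRB
Query 1: F[0] = G
Query 2: U[2] = W
Query 3: R[2] = R
Query 4: L[2] = O
Query 5: L[3] = G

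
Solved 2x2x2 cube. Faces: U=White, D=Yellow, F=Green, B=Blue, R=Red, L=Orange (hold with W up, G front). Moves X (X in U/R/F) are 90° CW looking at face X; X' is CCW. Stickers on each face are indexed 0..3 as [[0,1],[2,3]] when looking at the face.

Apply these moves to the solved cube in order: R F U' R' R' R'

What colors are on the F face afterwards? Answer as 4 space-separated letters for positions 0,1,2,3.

After move 1 (R): R=RRRR U=WGWG F=GYGY D=YBYB B=WBWB
After move 2 (F): F=GGYY U=WGOO R=WRGR D=RRYB L=OYOB
After move 3 (U'): U=GOWO F=OYYY R=GGGR B=WRWB L=WBOB
After move 4 (R'): R=GRGG U=GWWW F=OOYO D=RYYY B=BRRB
After move 5 (R'): R=RGGG U=GRWB F=OWYW D=ROYO B=YRYB
After move 6 (R'): R=GGRG U=GYWY F=ORYB D=RWYW B=OROB
Query: F face = ORYB

Answer: O R Y B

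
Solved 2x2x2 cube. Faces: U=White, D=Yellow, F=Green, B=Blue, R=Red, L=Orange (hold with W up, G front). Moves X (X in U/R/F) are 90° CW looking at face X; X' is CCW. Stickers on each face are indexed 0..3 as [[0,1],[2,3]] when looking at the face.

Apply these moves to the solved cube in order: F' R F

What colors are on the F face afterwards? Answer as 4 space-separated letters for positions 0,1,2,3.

After move 1 (F'): F=GGGG U=WWRR R=YRYR D=OOYY L=OWOW
After move 2 (R): R=YYRR U=WGRG F=GOGY D=OBYB B=RBWB
After move 3 (F): F=GGYO U=WGWW R=RYGR D=RYYB L=OOOB
Query: F face = GGYO

Answer: G G Y O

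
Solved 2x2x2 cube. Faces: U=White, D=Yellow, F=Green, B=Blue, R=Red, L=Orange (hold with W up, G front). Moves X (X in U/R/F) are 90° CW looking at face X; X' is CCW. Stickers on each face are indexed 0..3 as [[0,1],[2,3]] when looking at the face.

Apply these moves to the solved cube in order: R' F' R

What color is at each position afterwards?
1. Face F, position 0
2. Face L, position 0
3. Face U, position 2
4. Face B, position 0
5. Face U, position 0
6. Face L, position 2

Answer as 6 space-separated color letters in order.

Answer: W O R R W O

Derivation:
After move 1 (R'): R=RRRR U=WBWB F=GWGW D=YGYG B=YBYB
After move 2 (F'): F=WWGG U=WBRR R=GRYR D=OOYG L=OBOW
After move 3 (R): R=YGRR U=WWRG F=WOGG D=OYYY B=RBBB
Query 1: F[0] = W
Query 2: L[0] = O
Query 3: U[2] = R
Query 4: B[0] = R
Query 5: U[0] = W
Query 6: L[2] = O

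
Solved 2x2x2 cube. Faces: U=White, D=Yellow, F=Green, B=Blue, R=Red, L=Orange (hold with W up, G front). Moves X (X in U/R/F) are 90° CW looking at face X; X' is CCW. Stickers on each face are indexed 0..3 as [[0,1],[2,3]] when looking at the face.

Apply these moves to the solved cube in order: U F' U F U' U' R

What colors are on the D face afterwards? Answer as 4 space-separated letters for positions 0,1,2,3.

Answer: Y B Y R

Derivation:
After move 1 (U): U=WWWW F=RRGG R=BBRR B=OOBB L=GGOO
After move 2 (F'): F=RGRG U=WWBR R=YBYR D=GOYY L=GWOW
After move 3 (U): U=BWRW F=YBRG R=OOYR B=GWBB L=RGOW
After move 4 (F): F=RYGB U=BWWG R=ROWR D=YOYY L=RGOO
After move 5 (U'): U=WGBW F=RGGB R=RYWR B=ROBB L=GWOO
After move 6 (U'): U=GWWB F=GWGB R=RGWR B=RYBB L=ROOO
After move 7 (R): R=WRRG U=GWWB F=GOGY D=YBYR B=BYWB
Query: D face = YBYR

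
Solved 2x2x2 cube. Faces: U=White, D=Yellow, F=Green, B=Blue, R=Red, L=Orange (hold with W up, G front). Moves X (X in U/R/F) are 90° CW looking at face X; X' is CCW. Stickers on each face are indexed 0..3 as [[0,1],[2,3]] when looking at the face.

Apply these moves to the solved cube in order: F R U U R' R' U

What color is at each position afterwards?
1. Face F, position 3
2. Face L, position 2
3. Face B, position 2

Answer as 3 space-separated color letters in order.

After move 1 (F): F=GGGG U=WWOO R=WRWR D=RRYY L=OYOY
After move 2 (R): R=WWRR U=WGOG F=GRGY D=RBYB B=OBWB
After move 3 (U): U=OWGG F=WWGY R=OBRR B=OYWB L=GROY
After move 4 (U): U=GOGW F=OBGY R=OYRR B=GRWB L=WWOY
After move 5 (R'): R=YROR U=GWGG F=OOGW D=RBYY B=BRBB
After move 6 (R'): R=RRYO U=GBGB F=OWGG D=ROYW B=YRBB
After move 7 (U): U=GGBB F=RRGG R=YRYO B=WWBB L=OWOY
Query 1: F[3] = G
Query 2: L[2] = O
Query 3: B[2] = B

Answer: G O B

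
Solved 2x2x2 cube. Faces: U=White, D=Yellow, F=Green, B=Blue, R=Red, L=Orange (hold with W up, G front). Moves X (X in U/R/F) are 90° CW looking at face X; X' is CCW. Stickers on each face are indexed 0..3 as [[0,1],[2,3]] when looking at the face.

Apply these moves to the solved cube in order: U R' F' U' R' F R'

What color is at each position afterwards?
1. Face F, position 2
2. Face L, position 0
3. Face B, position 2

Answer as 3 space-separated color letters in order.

Answer: B Y W

Derivation:
After move 1 (U): U=WWWW F=RRGG R=BBRR B=OOBB L=GGOO
After move 2 (R'): R=BRBR U=WBWO F=RWGW D=YRYG B=YOYB
After move 3 (F'): F=WWRG U=WBBB R=RRYR D=GOYG L=GOOW
After move 4 (U'): U=BBWB F=GORG R=WWYR B=RRYB L=YOOW
After move 5 (R'): R=WRWY U=BYWR F=GBRB D=GOYG B=GROB
After move 6 (F): F=RGBB U=BYWO R=WRRY D=WWYG L=YGOO
After move 7 (R'): R=RYWR U=BOWG F=RYBO D=WGYB B=GRWB
Query 1: F[2] = B
Query 2: L[0] = Y
Query 3: B[2] = W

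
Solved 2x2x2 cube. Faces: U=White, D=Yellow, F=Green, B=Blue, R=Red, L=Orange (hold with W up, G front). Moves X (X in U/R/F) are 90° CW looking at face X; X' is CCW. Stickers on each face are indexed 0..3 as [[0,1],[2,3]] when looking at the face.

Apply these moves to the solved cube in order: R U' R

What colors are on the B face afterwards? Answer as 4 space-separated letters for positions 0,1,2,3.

Answer: W R G B

Derivation:
After move 1 (R): R=RRRR U=WGWG F=GYGY D=YBYB B=WBWB
After move 2 (U'): U=GGWW F=OOGY R=GYRR B=RRWB L=WBOO
After move 3 (R): R=RGRY U=GOWY F=OBGB D=YWYR B=WRGB
Query: B face = WRGB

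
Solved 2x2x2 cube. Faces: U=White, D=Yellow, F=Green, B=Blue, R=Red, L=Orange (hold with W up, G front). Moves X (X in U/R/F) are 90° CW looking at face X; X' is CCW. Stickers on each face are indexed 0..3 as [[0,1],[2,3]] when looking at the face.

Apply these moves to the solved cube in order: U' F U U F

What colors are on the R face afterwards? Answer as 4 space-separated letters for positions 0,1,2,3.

Answer: W Y W R

Derivation:
After move 1 (U'): U=WWWW F=OOGG R=GGRR B=RRBB L=BBOO
After move 2 (F): F=GOGO U=WWOB R=WGWR D=RGYY L=BYOY
After move 3 (U): U=OWBW F=WGGO R=RRWR B=BYBB L=GOOY
After move 4 (U): U=BOWW F=RRGO R=BYWR B=GOBB L=WGOY
After move 5 (F): F=GROR U=BOYG R=WYWR D=WBYY L=WROG
Query: R face = WYWR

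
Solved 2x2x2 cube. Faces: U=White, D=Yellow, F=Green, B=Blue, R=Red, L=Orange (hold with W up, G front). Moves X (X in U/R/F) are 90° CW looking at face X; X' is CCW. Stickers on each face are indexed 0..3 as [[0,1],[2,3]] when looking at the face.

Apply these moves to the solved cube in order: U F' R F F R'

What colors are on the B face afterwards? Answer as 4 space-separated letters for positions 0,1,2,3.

Answer: O O B B

Derivation:
After move 1 (U): U=WWWW F=RRGG R=BBRR B=OOBB L=GGOO
After move 2 (F'): F=RGRG U=WWBR R=YBYR D=GOYY L=GWOW
After move 3 (R): R=YYRB U=WGBG F=RORY D=GBYO B=ROWB
After move 4 (F): F=RRYO U=WGWW R=BYGB D=RYYO L=GGOB
After move 5 (F): F=YROR U=WGBG R=WYWB D=GBYO L=GROY
After move 6 (R'): R=YBWW U=WWBR F=YGOG D=GRYR B=OOBB
Query: B face = OOBB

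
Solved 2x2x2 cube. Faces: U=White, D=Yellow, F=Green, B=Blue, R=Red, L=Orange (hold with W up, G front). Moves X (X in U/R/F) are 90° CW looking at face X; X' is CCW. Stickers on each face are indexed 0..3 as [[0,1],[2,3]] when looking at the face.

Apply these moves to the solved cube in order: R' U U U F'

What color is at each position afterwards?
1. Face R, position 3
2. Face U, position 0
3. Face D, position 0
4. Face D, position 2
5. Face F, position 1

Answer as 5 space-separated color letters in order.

After move 1 (R'): R=RRRR U=WBWB F=GWGW D=YGYG B=YBYB
After move 2 (U): U=WWBB F=RRGW R=YBRR B=OOYB L=GWOO
After move 3 (U): U=BWBW F=YBGW R=OORR B=GWYB L=RROO
After move 4 (U): U=BBWW F=OOGW R=GWRR B=RRYB L=YBOO
After move 5 (F'): F=OWOG U=BBGR R=GWYR D=BOYG L=YWOW
Query 1: R[3] = R
Query 2: U[0] = B
Query 3: D[0] = B
Query 4: D[2] = Y
Query 5: F[1] = W

Answer: R B B Y W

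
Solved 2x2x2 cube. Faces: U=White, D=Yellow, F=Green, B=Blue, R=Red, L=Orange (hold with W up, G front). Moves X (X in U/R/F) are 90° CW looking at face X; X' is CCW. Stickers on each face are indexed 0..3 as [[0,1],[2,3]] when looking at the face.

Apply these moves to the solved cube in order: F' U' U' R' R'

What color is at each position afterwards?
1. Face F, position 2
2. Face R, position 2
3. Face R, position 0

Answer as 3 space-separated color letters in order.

Answer: G W R

Derivation:
After move 1 (F'): F=GGGG U=WWRR R=YRYR D=OOYY L=OWOW
After move 2 (U'): U=WRWR F=OWGG R=GGYR B=YRBB L=BBOW
After move 3 (U'): U=RRWW F=BBGG R=OWYR B=GGBB L=YROW
After move 4 (R'): R=WROY U=RBWG F=BRGW D=OBYG B=YGOB
After move 5 (R'): R=RYWO U=ROWY F=BBGG D=ORYW B=GGBB
Query 1: F[2] = G
Query 2: R[2] = W
Query 3: R[0] = R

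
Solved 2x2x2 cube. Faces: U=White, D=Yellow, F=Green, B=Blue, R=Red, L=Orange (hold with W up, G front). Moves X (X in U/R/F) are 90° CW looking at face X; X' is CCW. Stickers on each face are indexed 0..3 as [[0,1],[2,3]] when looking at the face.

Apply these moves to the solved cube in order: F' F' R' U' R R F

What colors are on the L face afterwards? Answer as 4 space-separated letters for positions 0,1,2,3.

After move 1 (F'): F=GGGG U=WWRR R=YRYR D=OOYY L=OWOW
After move 2 (F'): F=GGGG U=WWYY R=OROR D=WWYY L=OROR
After move 3 (R'): R=RROO U=WBYB F=GWGY D=WGYG B=YBWB
After move 4 (U'): U=BBWY F=ORGY R=GWOO B=RRWB L=YBOR
After move 5 (R): R=OGOW U=BRWY F=OGGG D=WWYR B=YRBB
After move 6 (R): R=OOWG U=BGWG F=OWGR D=WBYY B=YRRB
After move 7 (F): F=GORW U=BGRB R=WOGG D=WOYY L=YWOB
Query: L face = YWOB

Answer: Y W O B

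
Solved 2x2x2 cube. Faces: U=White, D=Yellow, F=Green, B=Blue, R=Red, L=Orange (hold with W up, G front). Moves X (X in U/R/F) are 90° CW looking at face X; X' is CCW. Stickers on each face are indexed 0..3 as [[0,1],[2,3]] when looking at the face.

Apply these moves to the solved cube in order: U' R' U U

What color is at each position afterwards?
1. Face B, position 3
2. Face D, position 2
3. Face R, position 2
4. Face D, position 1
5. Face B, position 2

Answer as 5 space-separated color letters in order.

Answer: B Y G O Y

Derivation:
After move 1 (U'): U=WWWW F=OOGG R=GGRR B=RRBB L=BBOO
After move 2 (R'): R=GRGR U=WBWR F=OWGW D=YOYG B=YRYB
After move 3 (U): U=WWRB F=GRGW R=YRGR B=BBYB L=OWOO
After move 4 (U): U=RWBW F=YRGW R=BBGR B=OWYB L=GROO
Query 1: B[3] = B
Query 2: D[2] = Y
Query 3: R[2] = G
Query 4: D[1] = O
Query 5: B[2] = Y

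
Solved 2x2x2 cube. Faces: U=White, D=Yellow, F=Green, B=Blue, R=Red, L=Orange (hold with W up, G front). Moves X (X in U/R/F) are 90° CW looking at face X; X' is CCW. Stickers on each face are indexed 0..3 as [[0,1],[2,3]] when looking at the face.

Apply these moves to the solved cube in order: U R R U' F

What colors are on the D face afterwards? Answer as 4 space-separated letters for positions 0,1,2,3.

Answer: B R Y W

Derivation:
After move 1 (U): U=WWWW F=RRGG R=BBRR B=OOBB L=GGOO
After move 2 (R): R=RBRB U=WRWG F=RYGY D=YBYO B=WOWB
After move 3 (R): R=RRBB U=WYWY F=RBGO D=YWYW B=GORB
After move 4 (U'): U=YYWW F=GGGO R=RBBB B=RRRB L=GOOO
After move 5 (F): F=GGOG U=YYOO R=WBWB D=BRYW L=GYOW
Query: D face = BRYW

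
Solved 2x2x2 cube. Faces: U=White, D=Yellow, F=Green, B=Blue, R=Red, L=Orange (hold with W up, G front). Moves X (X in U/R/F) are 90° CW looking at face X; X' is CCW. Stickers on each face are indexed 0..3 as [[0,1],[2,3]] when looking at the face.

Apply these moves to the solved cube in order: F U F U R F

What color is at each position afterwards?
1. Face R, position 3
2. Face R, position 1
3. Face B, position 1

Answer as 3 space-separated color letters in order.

After move 1 (F): F=GGGG U=WWOO R=WRWR D=RRYY L=OYOY
After move 2 (U): U=OWOW F=WRGG R=BBWR B=OYBB L=GGOY
After move 3 (F): F=GWGR U=OWYG R=OBWR D=WBYY L=GROR
After move 4 (U): U=YOGW F=OBGR R=OYWR B=GRBB L=GWOR
After move 5 (R): R=WORY U=YBGR F=OBGY D=WBYG B=WROB
After move 6 (F): F=GOYB U=YBRW R=GORY D=RWYG L=GWOB
Query 1: R[3] = Y
Query 2: R[1] = O
Query 3: B[1] = R

Answer: Y O R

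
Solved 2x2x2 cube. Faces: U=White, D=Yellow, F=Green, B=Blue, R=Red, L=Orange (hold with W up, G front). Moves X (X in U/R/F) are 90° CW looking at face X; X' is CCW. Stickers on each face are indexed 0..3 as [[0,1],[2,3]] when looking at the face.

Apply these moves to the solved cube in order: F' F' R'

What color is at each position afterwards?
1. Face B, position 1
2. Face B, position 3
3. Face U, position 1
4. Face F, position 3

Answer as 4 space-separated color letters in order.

Answer: B B B Y

Derivation:
After move 1 (F'): F=GGGG U=WWRR R=YRYR D=OOYY L=OWOW
After move 2 (F'): F=GGGG U=WWYY R=OROR D=WWYY L=OROR
After move 3 (R'): R=RROO U=WBYB F=GWGY D=WGYG B=YBWB
Query 1: B[1] = B
Query 2: B[3] = B
Query 3: U[1] = B
Query 4: F[3] = Y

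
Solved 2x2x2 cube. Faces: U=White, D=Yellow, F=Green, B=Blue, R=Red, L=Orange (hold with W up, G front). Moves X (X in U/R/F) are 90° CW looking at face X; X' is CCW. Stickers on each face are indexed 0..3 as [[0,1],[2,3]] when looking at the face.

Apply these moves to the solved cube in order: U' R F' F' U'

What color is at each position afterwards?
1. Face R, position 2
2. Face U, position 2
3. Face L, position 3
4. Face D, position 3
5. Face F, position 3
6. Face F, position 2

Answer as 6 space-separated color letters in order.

After move 1 (U'): U=WWWW F=OOGG R=GGRR B=RRBB L=BBOO
After move 2 (R): R=RGRG U=WOWG F=OYGY D=YBYR B=WRWB
After move 3 (F'): F=YYOG U=WORR R=BGYG D=BOYR L=BGOW
After move 4 (F'): F=YGYO U=WOBY R=OGBG D=GWYR L=BROR
After move 5 (U'): U=OYWB F=BRYO R=YGBG B=OGWB L=WROR
Query 1: R[2] = B
Query 2: U[2] = W
Query 3: L[3] = R
Query 4: D[3] = R
Query 5: F[3] = O
Query 6: F[2] = Y

Answer: B W R R O Y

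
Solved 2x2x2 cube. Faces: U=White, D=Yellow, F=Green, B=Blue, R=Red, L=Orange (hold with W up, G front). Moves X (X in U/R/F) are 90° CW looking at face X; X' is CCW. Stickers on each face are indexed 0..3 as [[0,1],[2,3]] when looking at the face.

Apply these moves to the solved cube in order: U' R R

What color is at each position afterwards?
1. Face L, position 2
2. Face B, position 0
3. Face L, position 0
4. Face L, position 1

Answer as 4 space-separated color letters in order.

After move 1 (U'): U=WWWW F=OOGG R=GGRR B=RRBB L=BBOO
After move 2 (R): R=RGRG U=WOWG F=OYGY D=YBYR B=WRWB
After move 3 (R): R=RRGG U=WYWY F=OBGR D=YWYW B=GROB
Query 1: L[2] = O
Query 2: B[0] = G
Query 3: L[0] = B
Query 4: L[1] = B

Answer: O G B B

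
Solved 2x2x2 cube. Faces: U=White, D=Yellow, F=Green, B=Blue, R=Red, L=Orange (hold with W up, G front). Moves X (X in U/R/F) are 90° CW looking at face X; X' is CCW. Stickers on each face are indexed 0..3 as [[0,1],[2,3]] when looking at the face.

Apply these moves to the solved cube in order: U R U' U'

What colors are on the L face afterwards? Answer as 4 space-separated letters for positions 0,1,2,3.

Answer: R B O O

Derivation:
After move 1 (U): U=WWWW F=RRGG R=BBRR B=OOBB L=GGOO
After move 2 (R): R=RBRB U=WRWG F=RYGY D=YBYO B=WOWB
After move 3 (U'): U=RGWW F=GGGY R=RYRB B=RBWB L=WOOO
After move 4 (U'): U=GWRW F=WOGY R=GGRB B=RYWB L=RBOO
Query: L face = RBOO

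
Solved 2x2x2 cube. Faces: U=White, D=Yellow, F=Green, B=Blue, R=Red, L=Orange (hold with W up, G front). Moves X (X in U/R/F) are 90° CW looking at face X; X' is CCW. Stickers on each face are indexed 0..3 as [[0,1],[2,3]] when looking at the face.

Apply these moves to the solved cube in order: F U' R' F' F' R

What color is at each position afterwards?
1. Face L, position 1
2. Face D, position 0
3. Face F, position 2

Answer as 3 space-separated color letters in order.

Answer: G W O

Derivation:
After move 1 (F): F=GGGG U=WWOO R=WRWR D=RRYY L=OYOY
After move 2 (U'): U=WOWO F=OYGG R=GGWR B=WRBB L=BBOY
After move 3 (R'): R=GRGW U=WBWW F=OOGO D=RYYG B=YRRB
After move 4 (F'): F=OOOG U=WBGG R=YRRW D=BYYG L=BWOW
After move 5 (F'): F=OGOO U=WBYR R=YRBW D=WWYG L=BGOG
After move 6 (R): R=BYWR U=WGYO F=OWOG D=WRYY B=RRBB
Query 1: L[1] = G
Query 2: D[0] = W
Query 3: F[2] = O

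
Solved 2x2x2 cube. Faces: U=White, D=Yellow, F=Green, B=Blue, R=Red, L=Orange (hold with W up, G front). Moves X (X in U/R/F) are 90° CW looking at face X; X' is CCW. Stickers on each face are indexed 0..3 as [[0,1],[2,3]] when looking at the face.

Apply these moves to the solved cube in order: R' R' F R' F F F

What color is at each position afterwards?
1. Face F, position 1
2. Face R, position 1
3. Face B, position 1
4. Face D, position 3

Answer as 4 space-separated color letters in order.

Answer: O R B B

Derivation:
After move 1 (R'): R=RRRR U=WBWB F=GWGW D=YGYG B=YBYB
After move 2 (R'): R=RRRR U=WYWY F=GBGB D=YWYW B=GBGB
After move 3 (F): F=GGBB U=WYOO R=WRYR D=RRYW L=OYOW
After move 4 (R'): R=RRWY U=WGOG F=GYBO D=RGYB B=WBRB
After move 5 (F): F=BGOY U=WGWY R=ORGY D=WRYB L=OROG
After move 6 (F): F=OBYG U=WGGR R=WRYY D=GOYB L=OWOR
After move 7 (F): F=YOGB U=WGRW R=GRRY D=YWYB L=OGOO
Query 1: F[1] = O
Query 2: R[1] = R
Query 3: B[1] = B
Query 4: D[3] = B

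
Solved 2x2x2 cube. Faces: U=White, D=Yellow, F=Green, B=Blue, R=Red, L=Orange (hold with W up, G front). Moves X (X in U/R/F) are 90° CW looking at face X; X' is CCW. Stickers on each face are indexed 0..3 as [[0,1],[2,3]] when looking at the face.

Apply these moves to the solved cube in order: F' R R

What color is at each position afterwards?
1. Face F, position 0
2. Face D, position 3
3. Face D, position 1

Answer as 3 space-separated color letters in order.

After move 1 (F'): F=GGGG U=WWRR R=YRYR D=OOYY L=OWOW
After move 2 (R): R=YYRR U=WGRG F=GOGY D=OBYB B=RBWB
After move 3 (R): R=RYRY U=WORY F=GBGB D=OWYR B=GBGB
Query 1: F[0] = G
Query 2: D[3] = R
Query 3: D[1] = W

Answer: G R W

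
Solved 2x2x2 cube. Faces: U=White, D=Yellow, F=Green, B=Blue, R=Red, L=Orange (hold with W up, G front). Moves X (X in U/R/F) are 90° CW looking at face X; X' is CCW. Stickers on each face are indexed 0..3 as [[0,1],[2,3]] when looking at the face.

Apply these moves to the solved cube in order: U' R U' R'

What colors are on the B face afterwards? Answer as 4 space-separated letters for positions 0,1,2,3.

Answer: R G B B

Derivation:
After move 1 (U'): U=WWWW F=OOGG R=GGRR B=RRBB L=BBOO
After move 2 (R): R=RGRG U=WOWG F=OYGY D=YBYR B=WRWB
After move 3 (U'): U=OGWW F=BBGY R=OYRG B=RGWB L=WROO
After move 4 (R'): R=YGOR U=OWWR F=BGGW D=YBYY B=RGBB
Query: B face = RGBB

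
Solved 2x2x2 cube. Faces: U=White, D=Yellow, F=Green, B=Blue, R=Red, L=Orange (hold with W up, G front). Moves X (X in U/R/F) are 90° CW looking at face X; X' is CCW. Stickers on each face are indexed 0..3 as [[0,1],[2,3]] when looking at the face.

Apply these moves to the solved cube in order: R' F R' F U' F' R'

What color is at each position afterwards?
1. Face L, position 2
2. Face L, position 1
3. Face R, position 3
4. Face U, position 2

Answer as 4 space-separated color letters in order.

After move 1 (R'): R=RRRR U=WBWB F=GWGW D=YGYG B=YBYB
After move 2 (F): F=GGWW U=WBOO R=WRBR D=RRYG L=OYOG
After move 3 (R'): R=RRWB U=WYOY F=GBWO D=RGYW B=GBRB
After move 4 (F): F=WGOB U=WYGY R=ORYB D=WRYW L=OROG
After move 5 (U'): U=YYWG F=OROB R=WGYB B=ORRB L=GBOG
After move 6 (F'): F=RBOO U=YYWY R=RGWB D=BGYW L=GGOW
After move 7 (R'): R=GBRW U=YRWO F=RYOY D=BBYO B=WRGB
Query 1: L[2] = O
Query 2: L[1] = G
Query 3: R[3] = W
Query 4: U[2] = W

Answer: O G W W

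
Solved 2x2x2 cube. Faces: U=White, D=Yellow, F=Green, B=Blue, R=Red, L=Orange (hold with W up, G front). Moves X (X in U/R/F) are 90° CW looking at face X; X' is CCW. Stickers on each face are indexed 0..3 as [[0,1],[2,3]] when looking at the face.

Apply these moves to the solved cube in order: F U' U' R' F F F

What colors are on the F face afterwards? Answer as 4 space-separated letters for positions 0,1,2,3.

After move 1 (F): F=GGGG U=WWOO R=WRWR D=RRYY L=OYOY
After move 2 (U'): U=WOWO F=OYGG R=GGWR B=WRBB L=BBOY
After move 3 (U'): U=OOWW F=BBGG R=OYWR B=GGBB L=WROY
After move 4 (R'): R=YROW U=OBWG F=BOGW D=RBYG B=YGRB
After move 5 (F): F=GBWO U=OBYR R=WRGW D=OYYG L=WROB
After move 6 (F): F=WGOB U=OBBR R=YRRW D=GWYG L=WOOY
After move 7 (F): F=OWBG U=OBYO R=BRRW D=RYYG L=WGOW
Query: F face = OWBG

Answer: O W B G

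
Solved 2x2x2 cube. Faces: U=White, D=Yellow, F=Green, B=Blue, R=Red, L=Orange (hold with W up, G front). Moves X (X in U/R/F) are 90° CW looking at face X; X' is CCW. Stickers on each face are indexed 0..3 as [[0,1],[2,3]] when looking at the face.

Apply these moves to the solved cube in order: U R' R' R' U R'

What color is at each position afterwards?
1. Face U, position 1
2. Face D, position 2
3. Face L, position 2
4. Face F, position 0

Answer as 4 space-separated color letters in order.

After move 1 (U): U=WWWW F=RRGG R=BBRR B=OOBB L=GGOO
After move 2 (R'): R=BRBR U=WBWO F=RWGW D=YRYG B=YOYB
After move 3 (R'): R=RRBB U=WYWY F=RBGO D=YWYW B=GORB
After move 4 (R'): R=RBRB U=WRWG F=RYGY D=YBYO B=WOWB
After move 5 (U): U=WWGR F=RBGY R=WORB B=GGWB L=RYOO
After move 6 (R'): R=OBWR U=WWGG F=RWGR D=YBYY B=OGBB
Query 1: U[1] = W
Query 2: D[2] = Y
Query 3: L[2] = O
Query 4: F[0] = R

Answer: W Y O R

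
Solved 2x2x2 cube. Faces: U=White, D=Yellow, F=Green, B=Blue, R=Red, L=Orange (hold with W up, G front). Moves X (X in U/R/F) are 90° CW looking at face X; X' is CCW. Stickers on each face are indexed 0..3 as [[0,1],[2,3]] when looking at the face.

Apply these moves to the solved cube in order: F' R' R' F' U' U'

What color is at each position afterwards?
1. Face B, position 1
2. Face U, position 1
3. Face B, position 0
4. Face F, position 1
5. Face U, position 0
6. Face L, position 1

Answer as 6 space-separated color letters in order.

After move 1 (F'): F=GGGG U=WWRR R=YRYR D=OOYY L=OWOW
After move 2 (R'): R=RRYY U=WBRB F=GWGR D=OGYG B=YBOB
After move 3 (R'): R=RYRY U=WORY F=GBGB D=OWYR B=GBGB
After move 4 (F'): F=BBGG U=WORR R=WYOY D=WWYR L=OYOR
After move 5 (U'): U=ORWR F=OYGG R=BBOY B=WYGB L=GBOR
After move 6 (U'): U=RROW F=GBGG R=OYOY B=BBGB L=WYOR
Query 1: B[1] = B
Query 2: U[1] = R
Query 3: B[0] = B
Query 4: F[1] = B
Query 5: U[0] = R
Query 6: L[1] = Y

Answer: B R B B R Y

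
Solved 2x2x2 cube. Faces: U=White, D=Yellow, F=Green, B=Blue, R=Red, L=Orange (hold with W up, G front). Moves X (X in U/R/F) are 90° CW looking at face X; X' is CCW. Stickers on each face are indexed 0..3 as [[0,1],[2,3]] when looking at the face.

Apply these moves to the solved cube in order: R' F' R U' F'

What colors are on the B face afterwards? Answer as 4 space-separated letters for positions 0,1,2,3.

After move 1 (R'): R=RRRR U=WBWB F=GWGW D=YGYG B=YBYB
After move 2 (F'): F=WWGG U=WBRR R=GRYR D=OOYG L=OBOW
After move 3 (R): R=YGRR U=WWRG F=WOGG D=OYYY B=RBBB
After move 4 (U'): U=WGWR F=OBGG R=WORR B=YGBB L=RBOW
After move 5 (F'): F=BGOG U=WGWR R=YOOR D=BWYY L=RROW
Query: B face = YGBB

Answer: Y G B B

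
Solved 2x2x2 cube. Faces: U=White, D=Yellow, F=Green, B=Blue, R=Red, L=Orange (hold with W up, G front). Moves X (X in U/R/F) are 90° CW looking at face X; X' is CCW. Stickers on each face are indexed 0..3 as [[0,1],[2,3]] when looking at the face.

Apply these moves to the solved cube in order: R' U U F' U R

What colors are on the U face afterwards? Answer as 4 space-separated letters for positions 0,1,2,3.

After move 1 (R'): R=RRRR U=WBWB F=GWGW D=YGYG B=YBYB
After move 2 (U): U=WWBB F=RRGW R=YBRR B=OOYB L=GWOO
After move 3 (U): U=BWBW F=YBGW R=OORR B=GWYB L=RROO
After move 4 (F'): F=BWYG U=BWOR R=GOYR D=ROYG L=RWOB
After move 5 (U): U=OBRW F=GOYG R=GWYR B=RWYB L=BWOB
After move 6 (R): R=YGRW U=OORG F=GOYG D=RYYR B=WWBB
Query: U face = OORG

Answer: O O R G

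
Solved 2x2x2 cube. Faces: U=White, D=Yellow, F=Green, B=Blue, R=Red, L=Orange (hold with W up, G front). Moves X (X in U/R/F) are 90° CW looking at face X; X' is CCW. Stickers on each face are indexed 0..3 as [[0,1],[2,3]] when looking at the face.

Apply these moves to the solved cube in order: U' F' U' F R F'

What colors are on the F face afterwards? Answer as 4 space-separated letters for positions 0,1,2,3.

Answer: O Y O G

Derivation:
After move 1 (U'): U=WWWW F=OOGG R=GGRR B=RRBB L=BBOO
After move 2 (F'): F=OGOG U=WWGR R=YGYR D=BOYY L=BWOW
After move 3 (U'): U=WRWG F=BWOG R=OGYR B=YGBB L=RROW
After move 4 (F): F=OBGW U=WRWR R=WGGR D=YOYY L=RBOO
After move 5 (R): R=GWRG U=WBWW F=OOGY D=YBYY B=RGRB
After move 6 (F'): F=OYOG U=WBGR R=BWYG D=BOYY L=RWOW
Query: F face = OYOG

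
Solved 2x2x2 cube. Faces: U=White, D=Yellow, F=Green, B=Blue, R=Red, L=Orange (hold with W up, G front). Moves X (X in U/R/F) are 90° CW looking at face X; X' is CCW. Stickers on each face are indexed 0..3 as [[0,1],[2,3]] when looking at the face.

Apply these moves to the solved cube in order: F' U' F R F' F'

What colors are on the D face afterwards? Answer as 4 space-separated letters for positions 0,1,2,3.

Answer: W W Y Y

Derivation:
After move 1 (F'): F=GGGG U=WWRR R=YRYR D=OOYY L=OWOW
After move 2 (U'): U=WRWR F=OWGG R=GGYR B=YRBB L=BBOW
After move 3 (F): F=GOGW U=WRWB R=WGRR D=YGYY L=BOOO
After move 4 (R): R=RWRG U=WOWW F=GGGY D=YBYY B=BRRB
After move 5 (F'): F=GYGG U=WORR R=BWYG D=OOYY L=BWOW
After move 6 (F'): F=YGGG U=WOBY R=OWOG D=WWYY L=BROR
Query: D face = WWYY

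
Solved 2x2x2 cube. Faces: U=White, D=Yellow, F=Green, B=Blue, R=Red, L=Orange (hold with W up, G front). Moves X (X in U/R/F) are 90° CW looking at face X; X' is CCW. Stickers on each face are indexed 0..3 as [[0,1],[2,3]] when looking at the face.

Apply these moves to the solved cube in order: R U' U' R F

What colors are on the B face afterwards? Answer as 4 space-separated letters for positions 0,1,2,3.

After move 1 (R): R=RRRR U=WGWG F=GYGY D=YBYB B=WBWB
After move 2 (U'): U=GGWW F=OOGY R=GYRR B=RRWB L=WBOO
After move 3 (U'): U=GWGW F=WBGY R=OORR B=GYWB L=RROO
After move 4 (R): R=RORO U=GBGY F=WBGB D=YWYG B=WYWB
After move 5 (F): F=GWBB U=GBOR R=GOYO D=RRYG L=RYOW
Query: B face = WYWB

Answer: W Y W B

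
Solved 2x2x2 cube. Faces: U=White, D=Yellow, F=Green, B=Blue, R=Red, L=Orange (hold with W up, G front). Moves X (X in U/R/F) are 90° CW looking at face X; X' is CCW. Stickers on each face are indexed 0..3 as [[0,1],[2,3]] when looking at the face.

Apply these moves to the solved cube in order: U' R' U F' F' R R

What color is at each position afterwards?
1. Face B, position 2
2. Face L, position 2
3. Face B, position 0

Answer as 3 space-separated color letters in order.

After move 1 (U'): U=WWWW F=OOGG R=GGRR B=RRBB L=BBOO
After move 2 (R'): R=GRGR U=WBWR F=OWGW D=YOYG B=YRYB
After move 3 (U): U=WWRB F=GRGW R=YRGR B=BBYB L=OWOO
After move 4 (F'): F=RWGG U=WWYG R=ORYR D=WOYG L=OBOR
After move 5 (F'): F=WGRG U=WWOY R=ORWR D=BRYG L=OGOY
After move 6 (R): R=WORR U=WGOG F=WRRG D=BYYB B=YBWB
After move 7 (R): R=RWRO U=WROG F=WYRB D=BWYY B=GBGB
Query 1: B[2] = G
Query 2: L[2] = O
Query 3: B[0] = G

Answer: G O G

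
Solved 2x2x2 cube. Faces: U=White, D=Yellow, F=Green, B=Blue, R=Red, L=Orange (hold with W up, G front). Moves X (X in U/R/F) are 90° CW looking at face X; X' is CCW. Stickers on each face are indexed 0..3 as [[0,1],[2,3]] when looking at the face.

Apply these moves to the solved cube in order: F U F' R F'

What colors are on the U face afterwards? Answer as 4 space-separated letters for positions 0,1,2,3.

Answer: O G R R

Derivation:
After move 1 (F): F=GGGG U=WWOO R=WRWR D=RRYY L=OYOY
After move 2 (U): U=OWOW F=WRGG R=BBWR B=OYBB L=GGOY
After move 3 (F'): F=RGWG U=OWBW R=RBRR D=GYYY L=GWOO
After move 4 (R): R=RRRB U=OGBG F=RYWY D=GBYO B=WYWB
After move 5 (F'): F=YYRW U=OGRR R=BRGB D=WOYO L=GGOB
Query: U face = OGRR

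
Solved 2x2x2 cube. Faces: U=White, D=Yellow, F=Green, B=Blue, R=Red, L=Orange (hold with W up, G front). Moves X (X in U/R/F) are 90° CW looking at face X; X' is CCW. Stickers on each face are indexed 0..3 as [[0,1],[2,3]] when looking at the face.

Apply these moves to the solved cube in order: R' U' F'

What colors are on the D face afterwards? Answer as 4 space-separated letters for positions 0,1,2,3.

After move 1 (R'): R=RRRR U=WBWB F=GWGW D=YGYG B=YBYB
After move 2 (U'): U=BBWW F=OOGW R=GWRR B=RRYB L=YBOO
After move 3 (F'): F=OWOG U=BBGR R=GWYR D=BOYG L=YWOW
Query: D face = BOYG

Answer: B O Y G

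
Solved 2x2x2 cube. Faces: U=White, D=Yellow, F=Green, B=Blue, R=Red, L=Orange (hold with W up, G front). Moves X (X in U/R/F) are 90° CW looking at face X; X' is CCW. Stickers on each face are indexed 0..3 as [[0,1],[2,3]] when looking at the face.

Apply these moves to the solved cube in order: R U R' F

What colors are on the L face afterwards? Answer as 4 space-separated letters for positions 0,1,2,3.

Answer: G Y O R

Derivation:
After move 1 (R): R=RRRR U=WGWG F=GYGY D=YBYB B=WBWB
After move 2 (U): U=WWGG F=RRGY R=WBRR B=OOWB L=GYOO
After move 3 (R'): R=BRWR U=WWGO F=RWGG D=YRYY B=BOBB
After move 4 (F): F=GRGW U=WWOY R=GROR D=WBYY L=GYOR
Query: L face = GYOR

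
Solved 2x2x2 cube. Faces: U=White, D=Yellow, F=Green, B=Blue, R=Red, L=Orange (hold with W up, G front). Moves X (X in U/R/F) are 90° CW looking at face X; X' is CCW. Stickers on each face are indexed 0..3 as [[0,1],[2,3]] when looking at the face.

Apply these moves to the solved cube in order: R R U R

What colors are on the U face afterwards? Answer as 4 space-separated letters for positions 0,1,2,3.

After move 1 (R): R=RRRR U=WGWG F=GYGY D=YBYB B=WBWB
After move 2 (R): R=RRRR U=WYWY F=GBGB D=YWYW B=GBGB
After move 3 (U): U=WWYY F=RRGB R=GBRR B=OOGB L=GBOO
After move 4 (R): R=RGRB U=WRYB F=RWGW D=YGYO B=YOWB
Query: U face = WRYB

Answer: W R Y B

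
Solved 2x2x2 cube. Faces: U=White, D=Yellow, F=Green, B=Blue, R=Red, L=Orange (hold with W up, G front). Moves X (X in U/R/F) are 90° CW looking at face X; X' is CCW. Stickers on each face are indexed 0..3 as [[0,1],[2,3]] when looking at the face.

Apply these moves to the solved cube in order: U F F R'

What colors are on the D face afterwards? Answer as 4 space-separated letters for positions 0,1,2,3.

Answer: W G Y R

Derivation:
After move 1 (U): U=WWWW F=RRGG R=BBRR B=OOBB L=GGOO
After move 2 (F): F=GRGR U=WWOG R=WBWR D=RBYY L=GYOY
After move 3 (F): F=GGRR U=WWYY R=OBGR D=WWYY L=GROB
After move 4 (R'): R=BROG U=WBYO F=GWRY D=WGYR B=YOWB
Query: D face = WGYR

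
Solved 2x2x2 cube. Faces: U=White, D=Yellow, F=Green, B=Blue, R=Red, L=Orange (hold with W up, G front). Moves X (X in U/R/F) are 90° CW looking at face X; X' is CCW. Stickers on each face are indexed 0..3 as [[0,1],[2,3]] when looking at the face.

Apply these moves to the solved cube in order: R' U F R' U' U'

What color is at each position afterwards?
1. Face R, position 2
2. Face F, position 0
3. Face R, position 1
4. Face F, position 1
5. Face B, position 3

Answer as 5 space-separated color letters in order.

Answer: B G Y O B

Derivation:
After move 1 (R'): R=RRRR U=WBWB F=GWGW D=YGYG B=YBYB
After move 2 (U): U=WWBB F=RRGW R=YBRR B=OOYB L=GWOO
After move 3 (F): F=GRWR U=WWOW R=BBBR D=RYYG L=GYOG
After move 4 (R'): R=BRBB U=WYOO F=GWWW D=RRYR B=GOYB
After move 5 (U'): U=YOWO F=GYWW R=GWBB B=BRYB L=GOOG
After move 6 (U'): U=OOYW F=GOWW R=GYBB B=GWYB L=BROG
Query 1: R[2] = B
Query 2: F[0] = G
Query 3: R[1] = Y
Query 4: F[1] = O
Query 5: B[3] = B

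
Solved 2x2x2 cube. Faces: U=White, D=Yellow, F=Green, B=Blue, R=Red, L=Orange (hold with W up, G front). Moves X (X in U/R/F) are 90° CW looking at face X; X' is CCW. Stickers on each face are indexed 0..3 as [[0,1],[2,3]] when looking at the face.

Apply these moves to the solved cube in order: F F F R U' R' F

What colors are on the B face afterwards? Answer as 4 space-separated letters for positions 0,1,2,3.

Answer: B Y B B

Derivation:
After move 1 (F): F=GGGG U=WWOO R=WRWR D=RRYY L=OYOY
After move 2 (F): F=GGGG U=WWYY R=OROR D=WWYY L=OROR
After move 3 (F): F=GGGG U=WWRR R=YRYR D=OOYY L=OWOW
After move 4 (R): R=YYRR U=WGRG F=GOGY D=OBYB B=RBWB
After move 5 (U'): U=GGWR F=OWGY R=GORR B=YYWB L=RBOW
After move 6 (R'): R=ORGR U=GWWY F=OGGR D=OWYY B=BYBB
After move 7 (F): F=GORG U=GWWB R=WRYR D=GOYY L=ROOW
Query: B face = BYBB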